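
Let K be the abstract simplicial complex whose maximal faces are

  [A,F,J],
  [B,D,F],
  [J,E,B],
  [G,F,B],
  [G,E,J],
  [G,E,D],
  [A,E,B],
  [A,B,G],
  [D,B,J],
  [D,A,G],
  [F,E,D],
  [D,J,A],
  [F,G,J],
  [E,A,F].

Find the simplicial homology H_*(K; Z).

We work with the vertex ordering A < B < D < E < F < G < J. The simplices of K, each written with vertices in increasing order, are:

  0-simplices (7): A, B, D, E, F, G, J
  1-simplices (21): AB, AD, AE, AF, AG, AJ, BD, BE, BF, BG, BJ, DE, DF, DG, DJ, EF, EG, EJ, FG, FJ, GJ
  2-simplices (14): ABE, ABG, ADG, ADJ, AEF, AFJ, BDF, BDJ, BEJ, BFG, DEF, DEG, EGJ, FGJ

so the chain groups are C_0 ≅ Z^7, C_1 ≅ Z^21, C_2 ≅ Z^14.

∂_1: C_1 → C_0 maps an edge to its endpoints' difference, ∂[p,q] = q − p. For instance
  ∂EF = F − E.
This gives a 7×21 integer matrix of rank 6; reducing to Smith normal form yields diagonal entries (1,1,1,1,1,1).

Boundary ∂_2: C_2 → C_1 sends each 2-simplex [p,q,r] to [q,r] − [p,r] + [p,q]. For instance
  ∂DEG = EG − DG + DE,
  ∂EGJ = GJ − EJ + EG.
This gives a 21×14 integer matrix of rank 13; reducing to Smith normal form yields diagonal entries (1,1,1,1,1,1,1,1,1,1,1,1,1).

Computing H_k = (kernel of ∂_k) / (image of ∂_{k+1}):

  H_0: rank C_0 − rank ∂_1 = 7 − 6 = 1, and the invariant factors of ∂_1 are all 1, so H_0 = Z.
  H_1: rank ker ∂_1 − rank ∂_2 = (21 − 6) − 13 = 2, and the invariant factors of ∂_2 are all 1, so H_1 = Z^2.
  H_2: rank ker ∂_2 − rank ∂_3 = (14 − 13) − 0 = 1, and there is no ∂_3, so H_2 = Z.

As a check, the Euler characteristic is 7 − 21 + 14 = 0, which agrees with 1 − 2 + 1 = 0.

H_0 ≅ Z,  H_1 ≅ Z^2,  H_2 ≅ Z.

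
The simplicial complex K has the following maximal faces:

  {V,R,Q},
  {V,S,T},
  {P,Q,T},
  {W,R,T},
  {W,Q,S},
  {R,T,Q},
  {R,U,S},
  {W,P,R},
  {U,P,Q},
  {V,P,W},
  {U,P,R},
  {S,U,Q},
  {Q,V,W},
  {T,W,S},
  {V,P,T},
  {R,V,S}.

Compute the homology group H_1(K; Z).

Order the vertices as P < Q < R < S < T < U < V < W. Listing each simplex with vertices in this order, K has dimension 2 with simplices:

  0-simplices (8): P, Q, R, S, T, U, V, W
  1-simplices (24): PQ, PR, PT, PU, PV, PW, QR, QS, QT, QU, QV, QW, RS, RT, RU, RV, RW, ST, SU, SV, SW, TV, TW, VW
  2-simplices (16): PQT, PQU, PRU, PRW, PTV, PVW, QRT, QRV, QSU, QSW, QVW, RSU, RSV, RTW, STV, STW

giving chain groups C_0 ≅ Z^8, C_1 ≅ Z^24, C_2 ≅ Z^16.

Boundary ∂_1: C_1 → C_0 maps an edge to its endpoints' difference, ∂[p,q] = q − p. For instance
  ∂QS = S − Q.
The 8×24 boundary matrix has rank 7 and Smith normal form diag(1,1,1,1,1,1,1).

Boundary ∂_2: C_2 → C_1 maps a triangle to the signed sum of its edges. For instance
  ∂PQT = QT − PT + PQ,
  ∂QRV = RV − QV + QR.
As a 24×16 matrix over Z this has rank 15, with invariant factors (1,1,1,1,1,1,1,1,1,1,1,1,1,1,1).

Now H_k = ker ∂_k / im ∂_{k+1}, so:

  H_1: rank ker ∂_1 − rank ∂_2 = (24 − 7) − 15 = 2, and the invariant factors of ∂_2 are all 1, so H_1 = Z^2.

H_1 = Z^2.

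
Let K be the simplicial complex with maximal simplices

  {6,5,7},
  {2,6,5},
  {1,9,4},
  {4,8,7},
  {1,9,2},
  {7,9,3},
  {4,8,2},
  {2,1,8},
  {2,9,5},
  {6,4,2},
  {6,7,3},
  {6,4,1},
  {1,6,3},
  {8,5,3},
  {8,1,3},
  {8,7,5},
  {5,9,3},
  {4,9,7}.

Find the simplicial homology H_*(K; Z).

H_0 ≅ Z,  H_1 ≅ Z ⊕ Z/2Z,  H_2 = 0.

Fix the vertex order 1 < 2 < 3 < 4 < 5 < 6 < 7 < 8 < 9 and write every simplex with vertices in increasing order. Then dim K = 2 and the simplices of K are:

  0-simplices (9): [1], [2], [3], [4], [5], [6], [7], [8], [9]
  1-simplices (27): (27 of them)
  2-simplices (18): [1,2,8], [1,2,9], [1,3,6], [1,3,8], [1,4,6], [1,4,9], [2,4,6], [2,4,8], [2,5,6], [2,5,9], [3,5,8], [3,5,9], [3,6,7], [3,7,9], [4,7,8], [4,7,9], [5,6,7], [5,7,8]

giving chain groups C_0 ≅ Z^9, C_1 ≅ Z^27, C_2 ≅ Z^18.

Boundary ∂_1: C_1 → C_0 sends each edge [p,q] (with p < q) to q − p. For instance
  ∂[5,7] = [7] − [5].
This gives a 9×27 integer matrix of rank 8; reducing to Smith normal form yields diagonal entries (1,1,1,1,1,1,1,1).

Boundary ∂_2: C_2 → C_1 maps a triangle to the signed sum of its edges. For instance
  ∂[5,6,7] = [6,7] − [5,7] + [5,6],
  ∂[4,7,8] = [7,8] − [4,8] + [4,7].
As a 27×18 matrix over Z this has rank 18, with invariant factors (1,1,1,1,1,1,1,1,1,1,1,1,1,1,1,1,1,2).

From H_k ≅ ker(∂_k) / im(∂_{k+1}) we obtain:

  H_0: rank C_0 − rank ∂_1 = 9 − 8 = 1, and the invariant factors of ∂_1 are all 1, so H_0 ≅ Z.
  H_1: rank ker ∂_1 − rank ∂_2 = (27 − 8) − 18 = 1, and ∂_2 has invariant factor 2 > 1, so H_1 ≅ Z ⊕ Z/2Z.
  H_2: rank ker ∂_2 − rank ∂_3 = (18 − 18) − 0 = 0, and there is no ∂_3, so H_2 ≅ 0.

As a check, the Euler characteristic is 9 − 27 + 18 = 0, which agrees with 1 − 1 + 0 = 0.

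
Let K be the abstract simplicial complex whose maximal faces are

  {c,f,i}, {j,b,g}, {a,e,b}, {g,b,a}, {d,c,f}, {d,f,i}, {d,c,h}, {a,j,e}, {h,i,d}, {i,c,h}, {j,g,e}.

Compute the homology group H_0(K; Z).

H_0 = Z^2.

We work with the vertex ordering a < b < c < d < e < f < g < h < i < j. The simplices of K, each written with vertices in increasing order, are:

  0-simplices (10): a, b, c, d, e, f, g, h, i, j
  1-simplices (19): ab, ae, ag, aj, be, bg, bj, cd, cf, ch, ci, df, dh, di, eg, ej, fi, gj, hi
  2-simplices (11): abe, abg, aej, bgj, cdf, cdh, cfi, chi, dfi, dhi, egj

Hence C_0 ≅ Z^10, C_1 ≅ Z^19, C_2 ≅ Z^11.

Boundary ∂_1: C_1 → C_0 maps an edge to its endpoints' difference, ∂[p,q] = q − p. For instance
  ∂ej = j − e.
As a 10×19 matrix over Z this has rank 8, with invariant factors (1,1,1,1,1,1,1,1).

∂_2: C_2 → C_1 acts by ∂[p,q,r] = [q,r] − [p,r] + [p,q]. For instance
  ∂bgj = gj − bj + bg,
  ∂aej = ej − aj + ae.
The 19×11 boundary matrix has rank 10 and Smith normal form diag(1,1,1,1,1,1,1,1,1,1).

Computing H_k = (kernel of ∂_k) / (image of ∂_{k+1}):

  H_0: rank C_0 − rank ∂_1 = 10 − 8 = 2, and the invariant factors of ∂_1 are all 1, so H_0 ≅ Z^2.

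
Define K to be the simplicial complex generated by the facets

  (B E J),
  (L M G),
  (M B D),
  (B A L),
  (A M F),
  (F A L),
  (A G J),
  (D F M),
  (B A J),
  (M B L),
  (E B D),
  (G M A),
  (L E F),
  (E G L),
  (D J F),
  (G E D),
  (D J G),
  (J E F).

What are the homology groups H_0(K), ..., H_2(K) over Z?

Order the vertices as A < B < D < E < F < G < J < L < M. Listing each simplex with vertices in this order, K has dimension 2 with simplices:

  0-simplices (9): A, B, D, E, F, G, J, L, M
  1-simplices (27): AB, AF, AG, AJ, AL, AM, BD, BE, BJ, BL, BM, DE, DF, DG, DJ, DM, EF, EG, EJ, EL, FJ, FL, FM, GJ, GL, GM, LM
  2-simplices (18): ABJ, ABL, AFL, AFM, AGJ, AGM, BDE, BDM, BEJ, BLM, DEG, DFJ, DFM, DGJ, EFJ, EFL, EGL, GLM

so the chain groups are C_0 ≅ Z^9, C_1 ≅ Z^27, C_2 ≅ Z^18.

∂_1: C_1 → C_0 sends each edge [p,q] (with p < q) to q − p.
This gives a 9×27 integer matrix of rank 8; reducing to Smith normal form yields diagonal entries (1,1,1,1,1,1,1,1).

∂_2: C_2 → C_1 acts by ∂[p,q,r] = [q,r] − [p,r] + [p,q]. For instance
  ∂AGM = GM − AM + AG,
  ∂BDE = DE − BE + BD.
The 27×18 boundary matrix has rank 18 and Smith normal form diag(1,1,1,1,1,1,1,1,1,1,1,1,1,1,1,1,1,2).

Computing H_k = (kernel of ∂_k) / (image of ∂_{k+1}):

  H_0: rank C_0 − rank ∂_1 = 9 − 8 = 1, and the invariant factors of ∂_1 are all 1, so H_0 = Z.
  H_1: rank ker ∂_1 − rank ∂_2 = (27 − 8) − 18 = 1, and ∂_2 has invariant factor 2 > 1, so H_1 = Z × Z/2.
  H_2: rank ker ∂_2 − rank ∂_3 = (18 − 18) − 0 = 0, and there is no ∂_3, so H_2 = 0.

H_0 = Z,  H_1 = Z × Z/2,  H_2 = 0.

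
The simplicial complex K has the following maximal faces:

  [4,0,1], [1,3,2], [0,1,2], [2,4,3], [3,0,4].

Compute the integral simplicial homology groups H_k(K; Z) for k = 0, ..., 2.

We work with the vertex ordering 0 < 1 < 2 < 3 < 4. The simplices of K, each written with vertices in increasing order, are:

  0-simplices (5): [0], [1], [2], [3], [4]
  1-simplices (10): [0,1], [0,2], [0,3], [0,4], [1,2], [1,3], [1,4], [2,3], [2,4], [3,4]
  2-simplices (5): [0,1,2], [0,1,4], [0,3,4], [1,2,3], [2,3,4]

Hence C_0 ≅ Z^5, C_1 ≅ Z^10, C_2 ≅ Z^5.

Boundary ∂_1: C_1 → C_0 maps an edge to its endpoints' difference, ∂[p,q] = q − p.
This gives a 5×10 integer matrix of rank 4; reducing to Smith normal form yields diagonal entries (1,1,1,1).

∂_2: C_2 → C_1 acts by ∂[p,q,r] = [q,r] − [p,r] + [p,q]. For instance
  ∂[1,2,3] = [2,3] − [1,3] + [1,2],
  ∂[0,3,4] = [3,4] − [0,4] + [0,3].
The resulting 10×5 matrix has rank 5, and its Smith normal form has invariant factors (1,1,1,1,1).

Now H_k = ker ∂_k / im ∂_{k+1}, so:

  H_0: rank C_0 − rank ∂_1 = 5 − 4 = 1, and the invariant factors of ∂_1 are all 1, so H_0 ≅ Z.
  H_1: rank ker ∂_1 − rank ∂_2 = (10 − 4) − 5 = 1, and the invariant factors of ∂_2 are all 1, so H_1 ≅ Z.
  H_2: rank ker ∂_2 − rank ∂_3 = (5 − 5) − 0 = 0, and there is no ∂_3, so H_2 ≅ 0.

As a check, the Euler characteristic is 5 − 10 + 5 = 0, which agrees with 1 − 1 + 0 = 0.

H_0 = Z,  H_1 = Z,  H_2 = 0.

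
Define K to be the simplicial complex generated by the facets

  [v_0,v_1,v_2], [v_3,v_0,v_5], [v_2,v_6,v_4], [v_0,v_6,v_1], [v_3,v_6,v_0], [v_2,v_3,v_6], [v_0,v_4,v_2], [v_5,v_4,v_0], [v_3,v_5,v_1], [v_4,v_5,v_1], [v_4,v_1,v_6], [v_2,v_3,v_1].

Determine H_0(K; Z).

Take the total order v_0 < v_1 < v_2 < v_3 < v_4 < v_5 < v_6 on the vertex set. Then K (dimension 2) consists of the simplices:

  0-simplices (7): [v_0], [v_1], [v_2], [v_3], [v_4], [v_5], [v_6]
  1-simplices (18): (18 of them)
  2-simplices (12): (12 of them)

giving chain groups C_0 ≅ Z^7, C_1 ≅ Z^18, C_2 ≅ Z^12.

∂_1: C_1 → C_0 sends each edge [p,q] (with p < q) to q − p. For instance
  ∂[v_0,v_3] = [v_3] − [v_0].
The 7×18 boundary matrix has rank 6 and Smith normal form diag(1,1,1,1,1,1).

The boundary map ∂_2: C_2 → C_1 sends each 2-simplex [p,q,r] to [q,r] − [p,r] + [p,q]. For instance
  ∂[v_0,v_4,v_5] = [v_4,v_5] − [v_0,v_5] + [v_0,v_4],
  ∂[v_1,v_4,v_6] = [v_4,v_6] − [v_1,v_6] + [v_1,v_4].
This gives a 18×12 integer matrix of rank 12; reducing to Smith normal form yields diagonal entries (1,1,1,1,1,1,1,1,1,1,1,2).

Reading off H_k = ker ∂_k / im ∂_{k+1}:

  H_0: rank C_0 − rank ∂_1 = 7 − 6 = 1, and the invariant factors of ∂_1 are all 1, so H_0 ≅ Z.

(K is a triangulation of the real projective plane RP^2.)

H_0 = Z.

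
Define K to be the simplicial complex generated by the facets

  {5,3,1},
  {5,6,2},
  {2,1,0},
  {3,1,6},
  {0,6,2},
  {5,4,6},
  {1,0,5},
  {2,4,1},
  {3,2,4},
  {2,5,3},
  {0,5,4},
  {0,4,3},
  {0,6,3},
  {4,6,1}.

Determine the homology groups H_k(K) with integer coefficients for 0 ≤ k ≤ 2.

Take the total order 0 < 1 < 2 < 3 < 4 < 5 < 6 on the vertex set. Then K (dimension 2) consists of the simplices:

  0-simplices (7): [0], [1], [2], [3], [4], [5], [6]
  1-simplices (21): [0,1], [0,2], [0,3], [0,4], [0,5], [0,6], [1,2], [1,3], [1,4], [1,5], [1,6], [2,3], [2,4], [2,5], [2,6], [3,4], [3,5], [3,6], [4,5], [4,6], [5,6]
  2-simplices (14): [0,1,2], [0,1,5], [0,2,6], [0,3,4], [0,3,6], [0,4,5], [1,2,4], [1,3,5], [1,3,6], [1,4,6], [2,3,4], [2,3,5], [2,5,6], [4,5,6]

giving chain groups C_0 ≅ Z^7, C_1 ≅ Z^21, C_2 ≅ Z^14.

Boundary ∂_1: C_1 → C_0 maps an edge to its endpoints' difference, ∂[p,q] = q − p. For instance
  ∂[2,6] = [6] − [2].
As a 7×21 matrix over Z this has rank 6, with invariant factors (1,1,1,1,1,1).

Boundary ∂_2: C_2 → C_1 maps a triangle to the signed sum of its edges. For instance
  ∂[0,4,5] = [4,5] − [0,5] + [0,4],
  ∂[1,3,6] = [3,6] − [1,6] + [1,3].
The resulting 21×14 matrix has rank 13, and its Smith normal form has invariant factors (1,1,1,1,1,1,1,1,1,1,1,1,1).

Now H_k = ker ∂_k / im ∂_{k+1}, so:

  H_0: rank C_0 − rank ∂_1 = 7 − 6 = 1, and the invariant factors of ∂_1 are all 1, so H_0 ≅ Z.
  H_1: rank ker ∂_1 − rank ∂_2 = (21 − 6) − 13 = 2, and the invariant factors of ∂_2 are all 1, so H_1 ≅ Z^2.
  H_2: rank ker ∂_2 − rank ∂_3 = (14 − 13) − 0 = 1, and there is no ∂_3, so H_2 ≅ Z.

(K is a triangulation of the torus T^2.)

H_0 ≅ Z,  H_1 ≅ Z^2,  H_2 ≅ Z.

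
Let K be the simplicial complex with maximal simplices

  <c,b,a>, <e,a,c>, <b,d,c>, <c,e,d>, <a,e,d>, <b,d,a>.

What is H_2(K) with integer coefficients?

We work with the vertex ordering a < b < c < d < e. The simplices of K, each written with vertices in increasing order, are:

  0-simplices (5): a, b, c, d, e
  1-simplices (9): ab, ac, ad, ae, bc, bd, cd, ce, de
  2-simplices (6): abc, abd, ace, ade, bcd, cde

giving chain groups C_0 ≅ Z^5, C_1 ≅ Z^9, C_2 ≅ Z^6.

Boundary ∂_1: C_1 → C_0 sends each edge [p,q] (with p < q) to q − p. For instance
  ∂bd = d − b.
As a 5×9 matrix over Z this has rank 4, with invariant factors (1,1,1,1).

Boundary ∂_2: C_2 → C_1 acts by ∂[p,q,r] = [q,r] − [p,r] + [p,q]. For instance
  ∂ace = ce − ae + ac,
  ∂cde = de − ce + cd.
As a 9×6 matrix over Z this has rank 5, with invariant factors (1,1,1,1,1).

From H_k ≅ ker(∂_k) / im(∂_{k+1}) we obtain:

  H_2: rank ker ∂_2 − rank ∂_3 = (6 − 5) − 0 = 1, and there is no ∂_3, so H_2 ≅ Z.

H_2 ≅ Z.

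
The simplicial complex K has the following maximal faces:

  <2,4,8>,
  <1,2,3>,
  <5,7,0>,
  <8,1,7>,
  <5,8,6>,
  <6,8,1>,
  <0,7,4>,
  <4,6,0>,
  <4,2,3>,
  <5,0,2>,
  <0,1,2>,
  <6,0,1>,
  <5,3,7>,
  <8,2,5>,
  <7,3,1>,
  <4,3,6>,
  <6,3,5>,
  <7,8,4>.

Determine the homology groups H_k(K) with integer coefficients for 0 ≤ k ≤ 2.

We work with the vertex ordering 0 < 1 < 2 < 3 < 4 < 5 < 6 < 7 < 8. The simplices of K, each written with vertices in increasing order, are:

  0-simplices (9): [0], [1], [2], [3], [4], [5], [6], [7], [8]
  1-simplices (27): (27 of them)
  2-simplices (18): [0,1,2], [0,1,6], [0,2,5], [0,4,6], [0,4,7], [0,5,7], [1,2,3], [1,3,7], [1,6,8], [1,7,8], [2,3,4], [2,4,8], [2,5,8], [3,4,6], [3,5,6], [3,5,7], [4,7,8], [5,6,8]

Hence C_0 ≅ Z^9, C_1 ≅ Z^27, C_2 ≅ Z^18.

Boundary ∂_1: C_1 → C_0 sends each edge [p,q] (with p < q) to q − p. For instance
  ∂[1,8] = [8] − [1].
As a 9×27 matrix over Z this has rank 8, with invariant factors (1,1,1,1,1,1,1,1).

Boundary ∂_2: C_2 → C_1 maps a triangle to the signed sum of its edges. For instance
  ∂[3,5,7] = [5,7] − [3,7] + [3,5],
  ∂[2,4,8] = [4,8] − [2,8] + [2,4].
The 27×18 boundary matrix has rank 17 and Smith normal form diag(1,1,1,1,1,1,1,1,1,1,1,1,1,1,1,1,1).

Reading off H_k = ker ∂_k / im ∂_{k+1}:

  H_0: rank C_0 − rank ∂_1 = 9 − 8 = 1, and the invariant factors of ∂_1 are all 1, so H_0 ≅ Z.
  H_1: rank ker ∂_1 − rank ∂_2 = (27 − 8) − 17 = 2, and the invariant factors of ∂_2 are all 1, so H_1 ≅ Z^2.
  H_2: rank ker ∂_2 − rank ∂_3 = (18 − 17) − 0 = 1, and there is no ∂_3, so H_2 ≅ Z.

(K is a triangulation of the torus T^2.)

H_0 ≅ Z,  H_1 ≅ Z^2,  H_2 ≅ Z.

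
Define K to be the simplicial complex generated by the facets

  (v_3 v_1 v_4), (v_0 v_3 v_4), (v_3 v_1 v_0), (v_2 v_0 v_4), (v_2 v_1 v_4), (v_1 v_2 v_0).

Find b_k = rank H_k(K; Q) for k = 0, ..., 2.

b_0 = 1, b_1 = 0, b_2 = 1.

Order the vertices as v_0 < v_1 < v_2 < v_3 < v_4. Listing each simplex with vertices in this order, K has dimension 2 with simplices:

  0-simplices (5): [v_0], [v_1], [v_2], [v_3], [v_4]
  1-simplices (9): [v_0,v_1], [v_0,v_2], [v_0,v_3], [v_0,v_4], [v_1,v_2], [v_1,v_3], [v_1,v_4], [v_2,v_4], [v_3,v_4]
  2-simplices (6): [v_0,v_1,v_2], [v_0,v_1,v_3], [v_0,v_2,v_4], [v_0,v_3,v_4], [v_1,v_2,v_4], [v_1,v_3,v_4]

so the chain groups are C_0 ≅ Z^5, C_1 ≅ Z^9, C_2 ≅ Z^6.

Boundary ∂_1: C_1 → C_0 maps an edge to its endpoints' difference, ∂[p,q] = q − p. For instance
  ∂[v_1,v_2] = [v_2] − [v_1].
The resulting 5×9 matrix has rank 4, and its Smith normal form has invariant factors (1,1,1,1).

The boundary map ∂_2: C_2 → C_1 sends each 2-simplex [p,q,r] to [q,r] − [p,r] + [p,q]. For instance
  ∂[v_0,v_1,v_3] = [v_1,v_3] − [v_0,v_3] + [v_0,v_1],
  ∂[v_0,v_2,v_4] = [v_2,v_4] − [v_0,v_4] + [v_0,v_2].
As a 9×6 matrix over Z this has rank 5, with invariant factors (1,1,1,1,1).

Computing H_k = (kernel of ∂_k) / (image of ∂_{k+1}):

  H_0: rank C_0 − rank ∂_1 = 5 − 4 = 1, and the invariant factors of ∂_1 are all 1, so H_0 ≅ Z.
  H_1: rank ker ∂_1 − rank ∂_2 = (9 − 4) − 5 = 0, and the invariant factors of ∂_2 are all 1, so H_1 ≅ 0.
  H_2: rank ker ∂_2 − rank ∂_3 = (6 − 5) − 0 = 1, and there is no ∂_3, so H_2 ≅ Z.

Hence the Betti numbers are b_0 = 1, b_1 = 0, b_2 = 1.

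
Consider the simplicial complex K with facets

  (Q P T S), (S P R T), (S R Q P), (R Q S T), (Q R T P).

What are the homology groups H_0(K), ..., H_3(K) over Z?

Take the total order P < Q < R < S < T on the vertex set. Then K (dimension 3) consists of the simplices:

  0-simplices (5): P, Q, R, S, T
  1-simplices (10): PQ, PR, PS, PT, QR, QS, QT, RS, RT, ST
  2-simplices (10): PQR, PQS, PQT, PRS, PRT, PST, QRS, QRT, QST, RST
  3-simplices (5): PQRS, PQRT, PQST, PRST, QRST

so the chain groups are C_0 ≅ Z^5, C_1 ≅ Z^10, C_2 ≅ Z^10, C_3 ≅ Z^5.

Boundary ∂_1: C_1 → C_0 is given by ∂[p,q] = [q] − [p].
The 5×10 boundary matrix has rank 4 and Smith normal form diag(1,1,1,1).

Boundary ∂_2: C_2 → C_1 acts by ∂[p,q,r] = [q,r] − [p,r] + [p,q]. For instance
  ∂PQT = QT − PT + PQ,
  ∂PQS = QS − PS + PQ.
This gives a 10×10 integer matrix of rank 6; reducing to Smith normal form yields diagonal entries (1,1,1,1,1,1).

∂_3: C_3 → C_2 sends each 3-simplex σ to the alternating sum Σ_i (−1)^i (σ with its i-th vertex removed). For instance
  ∂PQST = QST − PST + PQT − PQS,
  ∂QRST = RST − QST + QRT − QRS.
As a 10×5 matrix over Z this has rank 4, with invariant factors (1,1,1,1).

Computing H_k = (kernel of ∂_k) / (image of ∂_{k+1}):

  H_0: rank C_0 − rank ∂_1 = 5 − 4 = 1, and the invariant factors of ∂_1 are all 1, so H_0 ≅ Z.
  H_1: rank ker ∂_1 − rank ∂_2 = (10 − 4) − 6 = 0, and the invariant factors of ∂_2 are all 1, so H_1 ≅ 0.
  H_2: rank ker ∂_2 − rank ∂_3 = (10 − 6) − 4 = 0, and the invariant factors of ∂_3 are all 1, so H_2 ≅ 0.
  H_3: rank ker ∂_3 − rank ∂_4 = (5 − 4) − 0 = 1, and there is no ∂_4, so H_3 ≅ Z.

H_0 ≅ Z,  H_1 = 0,  H_2 = 0,  H_3 ≅ Z.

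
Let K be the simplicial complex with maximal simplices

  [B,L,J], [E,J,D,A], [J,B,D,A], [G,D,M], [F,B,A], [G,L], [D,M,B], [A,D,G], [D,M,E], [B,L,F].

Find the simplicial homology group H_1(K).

We work with the vertex ordering A < B < D < E < F < G < J < L < M. The simplices of K, each written with vertices in increasing order, are:

  0-simplices (9): A, B, D, E, F, G, J, L, M
  1-simplices (21): AB, AD, AE, AF, AG, AJ, BD, BF, BJ, BL, BM, DE, DG, DJ, DM, EJ, EM, FL, GL, GM, JL
  2-simplices (14): ABD, ABF, ABJ, ADE, ADG, ADJ, AEJ, BDJ, BDM, BFL, BJL, DEJ, DEM, DGM
  3-simplices (2): ABDJ, ADEJ

so the chain groups are C_0 ≅ Z^9, C_1 ≅ Z^21, C_2 ≅ Z^14, C_3 ≅ Z^2.

The boundary map ∂_1: C_1 → C_0 is given by ∂[p,q] = [q] − [p].
As a 9×21 matrix over Z this has rank 8, with invariant factors (1,1,1,1,1,1,1,1).

The boundary map ∂_2: C_2 → C_1 maps a triangle to the signed sum of its edges. For instance
  ∂BDM = DM − BM + BD,
  ∂ADG = DG − AG + AD.
The 21×14 boundary matrix has rank 12 and Smith normal form diag(1,1,1,1,1,1,1,1,1,1,1,1).

∂_3: C_3 → C_2 sends each 3-simplex σ to the alternating sum Σ_i (−1)^i (σ with its i-th vertex removed). For instance
  ∂ADEJ = DEJ − AEJ + ADJ − ADE,
  ∂ABDJ = BDJ − ADJ + ABJ − ABD.
The 14×2 boundary matrix has rank 2 and Smith normal form diag(1,1).

From H_k ≅ ker(∂_k) / im(∂_{k+1}) we obtain:

  H_1: rank ker ∂_1 − rank ∂_2 = (21 − 8) − 12 = 1, and the invariant factors of ∂_2 are all 1, so H_1 = Z.

H_1 = Z.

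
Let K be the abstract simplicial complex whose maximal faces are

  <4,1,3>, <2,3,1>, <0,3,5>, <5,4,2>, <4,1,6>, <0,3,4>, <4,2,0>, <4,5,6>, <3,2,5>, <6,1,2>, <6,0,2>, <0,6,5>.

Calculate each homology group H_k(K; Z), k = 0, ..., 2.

H_0 = Z,  H_1 = Z/2,  H_2 = 0.

Order the vertices as 0 < 1 < 2 < 3 < 4 < 5 < 6. Listing each simplex with vertices in this order, K has dimension 2 with simplices:

  0-simplices (7): [0], [1], [2], [3], [4], [5], [6]
  1-simplices (18): [0,2], [0,3], [0,4], [0,5], [0,6], [1,2], [1,3], [1,4], [1,6], [2,3], [2,4], [2,5], [2,6], [3,4], [3,5], [4,5], [4,6], [5,6]
  2-simplices (12): [0,2,4], [0,2,6], [0,3,4], [0,3,5], [0,5,6], [1,2,3], [1,2,6], [1,3,4], [1,4,6], [2,3,5], [2,4,5], [4,5,6]

Hence C_0 ≅ Z^7, C_1 ≅ Z^18, C_2 ≅ Z^12.

Boundary ∂_1: C_1 → C_0 sends each edge [p,q] (with p < q) to q − p. For instance
  ∂[0,4] = [4] − [0].
This gives a 7×18 integer matrix of rank 6; reducing to Smith normal form yields diagonal entries (1,1,1,1,1,1).

Boundary ∂_2: C_2 → C_1 maps a triangle to the signed sum of its edges. For instance
  ∂[4,5,6] = [5,6] − [4,6] + [4,5],
  ∂[0,2,4] = [2,4] − [0,4] + [0,2].
The 18×12 boundary matrix has rank 12 and Smith normal form diag(1,1,1,1,1,1,1,1,1,1,1,2).

Computing H_k = (kernel of ∂_k) / (image of ∂_{k+1}):

  H_0: rank C_0 − rank ∂_1 = 7 − 6 = 1, and the invariant factors of ∂_1 are all 1, so H_0 ≅ Z.
  H_1: rank ker ∂_1 − rank ∂_2 = (18 − 6) − 12 = 0, and ∂_2 has invariant factor 2 > 1, so H_1 ≅ Z/2.
  H_2: rank ker ∂_2 − rank ∂_3 = (12 − 12) − 0 = 0, and there is no ∂_3, so H_2 ≅ 0.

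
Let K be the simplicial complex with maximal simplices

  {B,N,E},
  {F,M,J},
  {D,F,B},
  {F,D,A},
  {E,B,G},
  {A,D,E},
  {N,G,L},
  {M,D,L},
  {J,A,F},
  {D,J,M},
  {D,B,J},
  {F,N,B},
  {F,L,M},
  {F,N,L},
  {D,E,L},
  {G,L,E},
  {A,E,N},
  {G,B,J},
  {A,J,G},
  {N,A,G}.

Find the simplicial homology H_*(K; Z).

H_0 ≅ Z,  H_1 ≅ Z × Z/2,  H_2 = 0.

K has 10 vertices, 30 edges, 20 triangles.
rank ∂_0 = 0, rank ∂_1 = 9 ⇒ b_0 = 10 − 0 − 9 = 1; all invariant factors of ∂_1 are 1 so no torsion. So H_0 ≅ Z.
rank ∂_1 = 9, rank ∂_2 = 20 ⇒ b_1 = 30 − 9 − 20 = 1; ∂_2 has invariant factor(s) [2] giving torsion. So H_1 ≅ Z × Z/2.
rank ∂_2 = 20, rank ∂_3 = 0 ⇒ b_2 = 20 − 20 − 0 = 0. So H_2 ≅ 0.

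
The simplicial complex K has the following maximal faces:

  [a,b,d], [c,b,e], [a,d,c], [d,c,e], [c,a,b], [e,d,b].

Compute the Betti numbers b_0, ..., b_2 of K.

b_0 = 1, b_1 = 0, b_2 = 1.

We work with the vertex ordering a < b < c < d < e. The simplices of K, each written with vertices in increasing order, are:

  0-simplices (5): a, b, c, d, e
  1-simplices (9): ab, ac, ad, bc, bd, be, cd, ce, de
  2-simplices (6): abc, abd, acd, bce, bde, cde

so the chain groups are C_0 ≅ Z^5, C_1 ≅ Z^9, C_2 ≅ Z^6.

The boundary map ∂_1: C_1 → C_0 sends each edge [p,q] (with p < q) to q − p. For instance
  ∂be = e − b.
The resulting 5×9 matrix has rank 4, and its Smith normal form has invariant factors (1,1,1,1).

Boundary ∂_2: C_2 → C_1 sends each 2-simplex [p,q,r] to [q,r] − [p,r] + [p,q]. For instance
  ∂acd = cd − ad + ac,
  ∂cde = de − ce + cd.
The 9×6 boundary matrix has rank 5 and Smith normal form diag(1,1,1,1,1).

Computing H_k = (kernel of ∂_k) / (image of ∂_{k+1}):

  H_0: rank C_0 − rank ∂_1 = 5 − 4 = 1, and the invariant factors of ∂_1 are all 1, so H_0 = Z.
  H_1: rank ker ∂_1 − rank ∂_2 = (9 − 4) − 5 = 0, and the invariant factors of ∂_2 are all 1, so H_1 = 0.
  H_2: rank ker ∂_2 − rank ∂_3 = (6 − 5) − 0 = 1, and there is no ∂_3, so H_2 = Z.

Hence the Betti numbers are b_0 = 1, b_1 = 0, b_2 = 1.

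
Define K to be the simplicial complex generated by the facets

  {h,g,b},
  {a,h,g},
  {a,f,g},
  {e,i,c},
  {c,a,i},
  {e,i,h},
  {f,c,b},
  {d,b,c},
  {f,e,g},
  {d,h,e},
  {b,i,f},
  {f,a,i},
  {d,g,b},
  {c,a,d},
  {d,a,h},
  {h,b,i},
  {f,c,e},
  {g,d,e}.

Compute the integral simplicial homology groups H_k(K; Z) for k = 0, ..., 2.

Take the total order a < b < c < d < e < f < g < h < i on the vertex set. Then K (dimension 2) consists of the simplices:

  0-simplices (9): a, b, c, d, e, f, g, h, i
  1-simplices (27): ac, ad, af, ag, ah, ai, bc, bd, bf, bg, bh, bi, cd, ce, cf, ci, de, dg, dh, ef, eg, eh, ei, fg, fi, gh, hi
  2-simplices (18): acd, aci, adh, afg, afi, agh, bcd, bcf, bdg, bfi, bgh, bhi, cef, cei, deg, deh, efg, ehi

giving chain groups C_0 ≅ Z^9, C_1 ≅ Z^27, C_2 ≅ Z^18.

The boundary map ∂_1: C_1 → C_0 is given by ∂[p,q] = [q] − [p].
The 9×27 boundary matrix has rank 8 and Smith normal form diag(1,1,1,1,1,1,1,1).

∂_2: C_2 → C_1 maps a triangle to the signed sum of its edges. For instance
  ∂deg = eg − dg + de,
  ∂bdg = dg − bg + bd.
This gives a 27×18 integer matrix of rank 18; reducing to Smith normal form yields diagonal entries (1,1,1,1,1,1,1,1,1,1,1,1,1,1,1,1,1,2).

Now H_k = ker ∂_k / im ∂_{k+1}, so:

  H_0: rank C_0 − rank ∂_1 = 9 − 8 = 1, and the invariant factors of ∂_1 are all 1, so H_0 = Z.
  H_1: rank ker ∂_1 − rank ∂_2 = (27 − 8) − 18 = 1, and ∂_2 has invariant factor 2 > 1, so H_1 = Z ⊕ Z_2.
  H_2: rank ker ∂_2 − rank ∂_3 = (18 − 18) − 0 = 0, and there is no ∂_3, so H_2 = 0.

As a check, the Euler characteristic is 9 − 27 + 18 = 0, which agrees with 1 − 1 + 0 = 0.
(K is a triangulation of the Klein bottle.)

H_0 ≅ Z,  H_1 ≅ Z ⊕ Z_2,  H_2 = 0.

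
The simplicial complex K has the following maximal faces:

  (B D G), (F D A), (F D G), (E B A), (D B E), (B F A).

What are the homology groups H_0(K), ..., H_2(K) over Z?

K has 6 vertices, 12 edges, 6 triangles.
rank ∂_0 = 0, rank ∂_1 = 5 ⇒ b_0 = 6 − 0 − 5 = 1; all invariant factors of ∂_1 are 1 so no torsion. So H_0 ≅ Z.
rank ∂_1 = 5, rank ∂_2 = 6 ⇒ b_1 = 12 − 5 − 6 = 1; all invariant factors of ∂_2 are 1 so no torsion. So H_1 ≅ Z.
rank ∂_2 = 6, rank ∂_3 = 0 ⇒ b_2 = 6 − 6 − 0 = 0. So H_2 ≅ 0.

H_0 = Z,  H_1 = Z,  H_2 = 0.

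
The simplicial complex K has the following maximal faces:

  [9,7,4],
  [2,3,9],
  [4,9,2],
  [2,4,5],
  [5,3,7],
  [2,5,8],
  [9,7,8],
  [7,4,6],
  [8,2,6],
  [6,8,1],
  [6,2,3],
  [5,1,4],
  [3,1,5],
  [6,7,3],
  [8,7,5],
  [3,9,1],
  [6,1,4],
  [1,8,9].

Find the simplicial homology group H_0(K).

H_0 ≅ Z.

K has 9 vertices, 27 edges, 18 triangles.
rank ∂_0 = 0, rank ∂_1 = 8 ⇒ b_0 = 9 − 0 − 8 = 1; all invariant factors of ∂_1 are 1 so no torsion. So H_0 ≅ Z.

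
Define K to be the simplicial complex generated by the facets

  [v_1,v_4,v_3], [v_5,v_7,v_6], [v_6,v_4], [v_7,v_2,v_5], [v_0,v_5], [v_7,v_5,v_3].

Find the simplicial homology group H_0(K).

H_0 ≅ Z.

K has 8 vertices, 12 edges, 4 triangles.
rank ∂_0 = 0, rank ∂_1 = 7 ⇒ b_0 = 8 − 0 − 7 = 1; all invariant factors of ∂_1 are 1 so no torsion. So H_0 = Z.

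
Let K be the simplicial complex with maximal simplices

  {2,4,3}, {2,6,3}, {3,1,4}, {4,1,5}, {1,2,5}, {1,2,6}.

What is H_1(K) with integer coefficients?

K has 6 vertices, 12 edges, 6 triangles.
rank ∂_1 = 5, rank ∂_2 = 6 ⇒ b_1 = 12 − 5 − 6 = 1; all invariant factors of ∂_2 are 1 so no torsion. So H_1 = Z.

H_1 ≅ Z.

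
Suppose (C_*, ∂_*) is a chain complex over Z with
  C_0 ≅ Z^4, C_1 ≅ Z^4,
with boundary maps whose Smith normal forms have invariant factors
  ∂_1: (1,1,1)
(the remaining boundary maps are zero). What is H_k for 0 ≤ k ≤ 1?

H_0: b_0 = 4 − 0 − 3 = 1; torsion from ∂_1 factors > 1: none. So H_0 = Z.
H_1: b_1 = 4 − 3 − 0 = 1; torsion from ∂_2 factors > 1: none. So H_1 = Z.

H_0 = Z,  H_1 = Z.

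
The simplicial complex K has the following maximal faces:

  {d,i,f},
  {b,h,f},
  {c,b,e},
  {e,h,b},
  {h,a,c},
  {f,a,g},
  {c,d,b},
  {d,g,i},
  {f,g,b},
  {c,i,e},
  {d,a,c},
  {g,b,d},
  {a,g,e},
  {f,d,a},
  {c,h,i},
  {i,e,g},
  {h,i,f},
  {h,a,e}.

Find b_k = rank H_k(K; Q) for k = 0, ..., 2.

We work with the vertex ordering a < b < c < d < e < f < g < h < i. The simplices of K, each written with vertices in increasing order, are:

  0-simplices (9): a, b, c, d, e, f, g, h, i
  1-simplices (27): ac, ad, ae, af, ag, ah, bc, bd, be, bf, bg, bh, cd, ce, ch, ci, df, dg, di, eg, eh, ei, fg, fh, fi, gi, hi
  2-simplices (18): acd, ach, adf, aeg, aeh, afg, bcd, bce, bdg, beh, bfg, bfh, cei, chi, dfi, dgi, egi, fhi

so the chain groups are C_0 ≅ Z^9, C_1 ≅ Z^27, C_2 ≅ Z^18.

∂_1: C_1 → C_0 is given by ∂[p,q] = [q] − [p].
As a 9×27 matrix over Z this has rank 8, with invariant factors (1,1,1,1,1,1,1,1).

∂_2: C_2 → C_1 acts by ∂[p,q,r] = [q,r] − [p,r] + [p,q]. For instance
  ∂bce = ce − be + bc,
  ∂afg = fg − ag + af.
The 27×18 boundary matrix has rank 18 and Smith normal form diag(1,1,1,1,1,1,1,1,1,1,1,1,1,1,1,1,1,2).

Computing H_k = (kernel of ∂_k) / (image of ∂_{k+1}):

  H_0: rank C_0 − rank ∂_1 = 9 − 8 = 1, and the invariant factors of ∂_1 are all 1, so H_0 ≅ Z.
  H_1: rank ker ∂_1 − rank ∂_2 = (27 − 8) − 18 = 1, and ∂_2 has invariant factor 2 > 1, so H_1 ≅ Z ⊕ Z_2.
  H_2: rank ker ∂_2 − rank ∂_3 = (18 − 18) − 0 = 0, and there is no ∂_3, so H_2 ≅ 0.

As a check, the Euler characteristic is 9 − 27 + 18 = 0, which agrees with 1 − 1 + 0 = 0.

Hence the Betti numbers are b_0 = 1, b_1 = 1, b_2 = 0.

b_0 = 1, b_1 = 1, b_2 = 0.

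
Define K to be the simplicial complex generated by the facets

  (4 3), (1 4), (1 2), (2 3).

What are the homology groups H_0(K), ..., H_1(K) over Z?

H_0 = Z,  H_1 = Z.

Take the total order 1 < 2 < 3 < 4 on the vertex set. Then K (dimension 1) consists of the simplices:

  0-simplices (4): [1], [2], [3], [4]
  1-simplices (4): [1,2], [1,4], [2,3], [3,4]

Hence C_0 ≅ Z^4, C_1 ≅ Z^4.

The boundary map ∂_1: C_1 → C_0 is given by ∂[p,q] = [q] − [p].
This gives a 4×4 integer matrix of rank 3; reducing to Smith normal form yields diagonal entries (1,1,1).

Reading off H_k = ker ∂_k / im ∂_{k+1}:

  H_0: rank C_0 − rank ∂_1 = 4 − 3 = 1, and the invariant factors of ∂_1 are all 1, so H_0 = Z.
  H_1: rank ker ∂_1 − rank ∂_2 = (4 − 3) − 0 = 1, and there is no ∂_2, so H_1 = Z.

(K is a triangulation of the circle S^1.)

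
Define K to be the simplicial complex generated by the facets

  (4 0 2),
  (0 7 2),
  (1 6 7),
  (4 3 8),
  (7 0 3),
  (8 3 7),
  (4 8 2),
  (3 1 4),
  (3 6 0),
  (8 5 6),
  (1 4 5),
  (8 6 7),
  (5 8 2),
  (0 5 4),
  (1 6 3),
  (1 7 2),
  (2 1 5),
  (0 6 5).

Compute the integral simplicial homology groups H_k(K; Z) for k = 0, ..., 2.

Order the vertices as 0 < 1 < 2 < 3 < 4 < 5 < 6 < 7 < 8. Listing each simplex with vertices in this order, K has dimension 2 with simplices:

  0-simplices (9): [0], [1], [2], [3], [4], [5], [6], [7], [8]
  1-simplices (27): (27 of them)
  2-simplices (18): [0,2,4], [0,2,7], [0,3,6], [0,3,7], [0,4,5], [0,5,6], [1,2,5], [1,2,7], [1,3,4], [1,3,6], [1,4,5], [1,6,7], [2,4,8], [2,5,8], [3,4,8], [3,7,8], [5,6,8], [6,7,8]

Hence C_0 ≅ Z^9, C_1 ≅ Z^27, C_2 ≅ Z^18.

The boundary map ∂_1: C_1 → C_0 is given by ∂[p,q] = [q] − [p]. For instance
  ∂[0,6] = [6] − [0].
This gives a 9×27 integer matrix of rank 8; reducing to Smith normal form yields diagonal entries (1,1,1,1,1,1,1,1).

Boundary ∂_2: C_2 → C_1 acts by ∂[p,q,r] = [q,r] − [p,r] + [p,q]. For instance
  ∂[3,7,8] = [7,8] − [3,8] + [3,7],
  ∂[2,5,8] = [5,8] − [2,8] + [2,5].
The 27×18 boundary matrix has rank 18 and Smith normal form diag(1,1,1,1,1,1,1,1,1,1,1,1,1,1,1,1,1,2).

Computing H_k = (kernel of ∂_k) / (image of ∂_{k+1}):

  H_0: rank C_0 − rank ∂_1 = 9 − 8 = 1, and the invariant factors of ∂_1 are all 1, so H_0 ≅ Z.
  H_1: rank ker ∂_1 − rank ∂_2 = (27 − 8) − 18 = 1, and ∂_2 has invariant factor 2 > 1, so H_1 ≅ Z ⊕ Z_2.
  H_2: rank ker ∂_2 − rank ∂_3 = (18 − 18) − 0 = 0, and there is no ∂_3, so H_2 ≅ 0.

As a check, the Euler characteristic is 9 − 27 + 18 = 0, which agrees with 1 − 1 + 0 = 0.
(K is a triangulation of the Klein bottle.)

H_0 = Z,  H_1 = Z ⊕ Z_2,  H_2 = 0.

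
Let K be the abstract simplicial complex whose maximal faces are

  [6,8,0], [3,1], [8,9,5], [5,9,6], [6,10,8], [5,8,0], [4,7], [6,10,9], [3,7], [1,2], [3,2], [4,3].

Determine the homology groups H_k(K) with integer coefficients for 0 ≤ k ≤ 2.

H_0 = Z^2,  H_1 = Z^3,  H_2 = 0.

Take the total order 0 < 1 < 2 < 3 < 4 < 5 < 6 < 7 < 8 < 9 < 10 on the vertex set. Then K (dimension 2) consists of the simplices:

  0-simplices (11): [0], [1], [2], [3], [4], [5], [6], [7], [8], [9], [10]
  1-simplices (18): [0,5], [0,6], [0,8], [1,2], [1,3], [2,3], [3,4], [3,7], [4,7], [5,6], [5,8], [5,9], [6,8], [6,9], [6,10], [8,9], [8,10], [9,10]
  2-simplices (6): [0,5,8], [0,6,8], [5,6,9], [5,8,9], [6,8,10], [6,9,10]

Hence C_0 ≅ Z^11, C_1 ≅ Z^18, C_2 ≅ Z^6.

The boundary map ∂_1: C_1 → C_0 is given by ∂[p,q] = [q] − [p]. For instance
  ∂[2,3] = [3] − [2].
As a 11×18 matrix over Z this has rank 9, with invariant factors (1,1,1,1,1,1,1,1,1).

Boundary ∂_2: C_2 → C_1 sends each 2-simplex [p,q,r] to [q,r] − [p,r] + [p,q]. For instance
  ∂[6,8,10] = [8,10] − [6,10] + [6,8],
  ∂[0,5,8] = [5,8] − [0,8] + [0,5].
The resulting 18×6 matrix has rank 6, and its Smith normal form has invariant factors (1,1,1,1,1,1).

Now H_k = ker ∂_k / im ∂_{k+1}, so:

  H_0: rank C_0 − rank ∂_1 = 11 − 9 = 2, and the invariant factors of ∂_1 are all 1, so H_0 ≅ Z^2.
  H_1: rank ker ∂_1 − rank ∂_2 = (18 − 9) − 6 = 3, and the invariant factors of ∂_2 are all 1, so H_1 ≅ Z^3.
  H_2: rank ker ∂_2 − rank ∂_3 = (6 − 6) − 0 = 0, and there is no ∂_3, so H_2 ≅ 0.

As a check, the Euler characteristic is 11 − 18 + 6 = -1, which agrees with 2 − 3 + 0 = -1.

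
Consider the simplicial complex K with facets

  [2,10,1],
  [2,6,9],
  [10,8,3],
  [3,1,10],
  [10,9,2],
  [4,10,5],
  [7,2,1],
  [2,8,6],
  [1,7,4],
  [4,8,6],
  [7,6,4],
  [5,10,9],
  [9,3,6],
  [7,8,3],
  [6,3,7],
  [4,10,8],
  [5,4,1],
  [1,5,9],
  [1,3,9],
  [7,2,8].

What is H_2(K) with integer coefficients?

Take the total order 1 < 2 < 3 < 4 < 5 < 6 < 7 < 8 < 9 < 10 on the vertex set. Then K (dimension 2) consists of the simplices:

  0-simplices (10): [1], [2], [3], [4], [5], [6], [7], [8], [9], [10]
  1-simplices (30): (30 of them)
  2-simplices (20): (20 of them)

giving chain groups C_0 ≅ Z^10, C_1 ≅ Z^30, C_2 ≅ Z^20.

The boundary map ∂_1: C_1 → C_0 maps an edge to its endpoints' difference, ∂[p,q] = q − p. For instance
  ∂[3,7] = [7] − [3].
As a 10×30 matrix over Z this has rank 9, with invariant factors (1,1,1,1,1,1,1,1,1).

∂_2: C_2 → C_1 maps a triangle to the signed sum of its edges. For instance
  ∂[1,4,7] = [4,7] − [1,7] + [1,4],
  ∂[1,2,7] = [2,7] − [1,7] + [1,2].
This gives a 30×20 integer matrix of rank 20; reducing to Smith normal form yields diagonal entries (1,1,1,1,1,1,1,1,1,1,1,1,1,1,1,1,1,1,1,2).

Reading off H_k = ker ∂_k / im ∂_{k+1}:

  H_2: rank ker ∂_2 − rank ∂_3 = (20 − 20) − 0 = 0, and there is no ∂_3, so H_2 ≅ 0.

H_2 ≅ 0.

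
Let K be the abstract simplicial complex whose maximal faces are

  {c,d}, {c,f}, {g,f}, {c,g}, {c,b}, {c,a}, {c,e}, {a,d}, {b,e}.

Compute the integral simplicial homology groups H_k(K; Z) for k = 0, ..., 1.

H_0 ≅ Z,  H_1 ≅ Z^3.

We work with the vertex ordering a < b < c < d < e < f < g. The simplices of K, each written with vertices in increasing order, are:

  0-simplices (7): a, b, c, d, e, f, g
  1-simplices (9): ac, ad, bc, be, cd, ce, cf, cg, fg

so the chain groups are C_0 ≅ Z^7, C_1 ≅ Z^9.

∂_1: C_1 → C_0 sends each edge [p,q] (with p < q) to q − p. For instance
  ∂ac = c − a.
As a 7×9 matrix over Z this has rank 6, with invariant factors (1,1,1,1,1,1).

Computing H_k = (kernel of ∂_k) / (image of ∂_{k+1}):

  H_0: rank C_0 − rank ∂_1 = 7 − 6 = 1, and the invariant factors of ∂_1 are all 1, so H_0 = Z.
  H_1: rank ker ∂_1 − rank ∂_2 = (9 − 6) − 0 = 3, and there is no ∂_2, so H_1 = Z^3.

(K is a triangulation of a wedge of 3 circles.)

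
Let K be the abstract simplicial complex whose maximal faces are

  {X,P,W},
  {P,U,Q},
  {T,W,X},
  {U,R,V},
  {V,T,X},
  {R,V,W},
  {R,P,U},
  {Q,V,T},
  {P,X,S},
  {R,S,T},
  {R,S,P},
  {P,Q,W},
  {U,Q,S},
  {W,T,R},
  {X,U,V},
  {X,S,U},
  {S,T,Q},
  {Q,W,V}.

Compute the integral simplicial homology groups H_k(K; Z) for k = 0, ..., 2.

Take the total order P < Q < R < S < T < U < V < W < X on the vertex set. Then K (dimension 2) consists of the simplices:

  0-simplices (9): P, Q, R, S, T, U, V, W, X
  1-simplices (27): PQ, PR, PS, PU, PW, PX, QS, QT, QU, QV, QW, RS, RT, RU, RV, RW, ST, SU, SX, TV, TW, TX, UV, UX, VW, VX, WX
  2-simplices (18): PQU, PQW, PRS, PRU, PSX, PWX, QST, QSU, QTV, QVW, RST, RTW, RUV, RVW, SUX, TVX, TWX, UVX

Hence C_0 ≅ Z^9, C_1 ≅ Z^27, C_2 ≅ Z^18.

The boundary map ∂_1: C_1 → C_0 maps an edge to its endpoints' difference, ∂[p,q] = q − p.
This gives a 9×27 integer matrix of rank 8; reducing to Smith normal form yields diagonal entries (1,1,1,1,1,1,1,1).

∂_2: C_2 → C_1 sends each 2-simplex [p,q,r] to [q,r] − [p,r] + [p,q]. For instance
  ∂QTV = TV − QV + QT,
  ∂PRS = RS − PS + PR.
The resulting 27×18 matrix has rank 18, and its Smith normal form has invariant factors (1,1,1,1,1,1,1,1,1,1,1,1,1,1,1,1,1,2).

Computing H_k = (kernel of ∂_k) / (image of ∂_{k+1}):

  H_0: rank C_0 − rank ∂_1 = 9 − 8 = 1, and the invariant factors of ∂_1 are all 1, so H_0 ≅ Z.
  H_1: rank ker ∂_1 − rank ∂_2 = (27 − 8) − 18 = 1, and ∂_2 has invariant factor 2 > 1, so H_1 ≅ Z ⊕ Z/2.
  H_2: rank ker ∂_2 − rank ∂_3 = (18 − 18) − 0 = 0, and there is no ∂_3, so H_2 ≅ 0.

(K is a triangulation of the Klein bottle.)

H_0 = Z,  H_1 = Z ⊕ Z/2,  H_2 = 0.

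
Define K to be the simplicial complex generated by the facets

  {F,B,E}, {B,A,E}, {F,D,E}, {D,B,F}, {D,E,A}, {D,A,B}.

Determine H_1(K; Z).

Take the total order A < B < D < E < F on the vertex set. Then K (dimension 2) consists of the simplices:

  0-simplices (5): A, B, D, E, F
  1-simplices (9): AB, AD, AE, BD, BE, BF, DE, DF, EF
  2-simplices (6): ABD, ABE, ADE, BDF, BEF, DEF

Hence C_0 ≅ Z^5, C_1 ≅ Z^9, C_2 ≅ Z^6.

∂_1: C_1 → C_0 is given by ∂[p,q] = [q] − [p]. For instance
  ∂AD = D − A.
The resulting 5×9 matrix has rank 4, and its Smith normal form has invariant factors (1,1,1,1).

The boundary map ∂_2: C_2 → C_1 maps a triangle to the signed sum of its edges. For instance
  ∂BDF = DF − BF + BD,
  ∂DEF = EF − DF + DE.
As a 9×6 matrix over Z this has rank 5, with invariant factors (1,1,1,1,1).

Computing H_k = (kernel of ∂_k) / (image of ∂_{k+1}):

  H_1: rank ker ∂_1 − rank ∂_2 = (9 − 4) − 5 = 0, and the invariant factors of ∂_2 are all 1, so H_1 ≅ 0.

H_1 = 0.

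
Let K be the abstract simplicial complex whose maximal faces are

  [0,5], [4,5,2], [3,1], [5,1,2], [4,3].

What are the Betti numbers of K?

Fix the vertex order 0 < 1 < 2 < 3 < 4 < 5 and write every simplex with vertices in increasing order. Then dim K = 2 and the simplices of K are:

  0-simplices (6): [0], [1], [2], [3], [4], [5]
  1-simplices (8): [0,5], [1,2], [1,3], [1,5], [2,4], [2,5], [3,4], [4,5]
  2-simplices (2): [1,2,5], [2,4,5]

so the chain groups are C_0 ≅ Z^6, C_1 ≅ Z^8, C_2 ≅ Z^2.

Boundary ∂_1: C_1 → C_0 sends each edge [p,q] (with p < q) to q − p. For instance
  ∂[2,5] = [5] − [2].
This gives a 6×8 integer matrix of rank 5; reducing to Smith normal form yields diagonal entries (1,1,1,1,1).

The boundary map ∂_2: C_2 → C_1 sends each 2-simplex [p,q,r] to [q,r] − [p,r] + [p,q]. For instance
  ∂[2,4,5] = [4,5] − [2,5] + [2,4],
  ∂[1,2,5] = [2,5] − [1,5] + [1,2].
The resulting 8×2 matrix has rank 2, and its Smith normal form has invariant factors (1,1).

From H_k ≅ ker(∂_k) / im(∂_{k+1}) we obtain:

  H_0: rank C_0 − rank ∂_1 = 6 − 5 = 1, and the invariant factors of ∂_1 are all 1, so H_0 = Z.
  H_1: rank ker ∂_1 − rank ∂_2 = (8 − 5) − 2 = 1, and the invariant factors of ∂_2 are all 1, so H_1 = Z.
  H_2: rank ker ∂_2 − rank ∂_3 = (2 − 2) − 0 = 0, and there is no ∂_3, so H_2 = 0.

As a check, the Euler characteristic is 6 − 8 + 2 = 0, which agrees with 1 − 1 + 0 = 0.

Hence the Betti numbers are b_0 = 1, b_1 = 1, b_2 = 0.

b_0 = 1, b_1 = 1, b_2 = 0.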